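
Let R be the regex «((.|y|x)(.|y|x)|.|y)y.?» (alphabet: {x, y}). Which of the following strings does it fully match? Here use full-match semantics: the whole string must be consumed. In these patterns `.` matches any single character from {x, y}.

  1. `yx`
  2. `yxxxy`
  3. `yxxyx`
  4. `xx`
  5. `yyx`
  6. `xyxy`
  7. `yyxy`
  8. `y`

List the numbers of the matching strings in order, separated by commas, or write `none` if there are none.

5

1 → no match
2 → no match
3 → no match
4 → no match
5 → match
6 → no match
7 → no match
8 → no match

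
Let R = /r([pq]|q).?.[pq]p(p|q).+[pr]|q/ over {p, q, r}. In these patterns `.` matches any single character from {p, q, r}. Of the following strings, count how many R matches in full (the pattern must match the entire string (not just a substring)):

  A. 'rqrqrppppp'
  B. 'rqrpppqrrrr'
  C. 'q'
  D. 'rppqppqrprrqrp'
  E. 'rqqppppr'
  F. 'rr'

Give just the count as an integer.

A. 'rqrqrppppp' → no match
B. 'rqrpppqrrrr' → match
C. 'q' → match
D → match
E. 'rqqppppr' → match
F. 'rr' → no match
Total matched: 4

4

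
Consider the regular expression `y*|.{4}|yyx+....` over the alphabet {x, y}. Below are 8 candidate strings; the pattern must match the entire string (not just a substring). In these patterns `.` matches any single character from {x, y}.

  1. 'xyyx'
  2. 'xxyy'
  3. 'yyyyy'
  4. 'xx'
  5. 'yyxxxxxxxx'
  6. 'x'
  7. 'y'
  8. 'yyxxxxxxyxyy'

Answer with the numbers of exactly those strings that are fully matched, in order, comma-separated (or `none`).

1 → match
2 → match
3 → match
4 → no match
5 → match
6 → no match
7 → match
8 → match

1, 2, 3, 5, 7, 8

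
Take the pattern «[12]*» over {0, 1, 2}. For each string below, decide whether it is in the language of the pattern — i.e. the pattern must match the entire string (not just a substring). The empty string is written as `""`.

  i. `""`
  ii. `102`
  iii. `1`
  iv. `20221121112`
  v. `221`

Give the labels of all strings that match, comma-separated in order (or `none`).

i → match
ii → no match
iii → match
iv → no match
v → match

i, iii, v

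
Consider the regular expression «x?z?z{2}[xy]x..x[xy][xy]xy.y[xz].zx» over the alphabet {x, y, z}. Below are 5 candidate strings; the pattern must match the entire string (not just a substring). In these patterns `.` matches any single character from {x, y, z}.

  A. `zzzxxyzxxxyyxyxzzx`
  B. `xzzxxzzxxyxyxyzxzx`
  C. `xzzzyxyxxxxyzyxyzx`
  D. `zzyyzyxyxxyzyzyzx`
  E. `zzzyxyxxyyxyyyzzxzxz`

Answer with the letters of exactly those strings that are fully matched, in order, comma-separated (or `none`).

B

A → no match
B → match
C → no match
D → no match
E → no match — must end with `zx`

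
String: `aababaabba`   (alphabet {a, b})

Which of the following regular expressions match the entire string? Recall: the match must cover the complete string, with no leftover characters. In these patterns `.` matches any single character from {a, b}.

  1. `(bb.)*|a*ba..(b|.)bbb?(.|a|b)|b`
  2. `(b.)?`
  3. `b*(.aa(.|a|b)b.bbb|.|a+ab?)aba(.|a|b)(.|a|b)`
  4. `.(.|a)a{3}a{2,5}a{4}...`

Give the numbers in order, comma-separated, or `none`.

1 → match
2 → no match
3 → no match
4 → no match

1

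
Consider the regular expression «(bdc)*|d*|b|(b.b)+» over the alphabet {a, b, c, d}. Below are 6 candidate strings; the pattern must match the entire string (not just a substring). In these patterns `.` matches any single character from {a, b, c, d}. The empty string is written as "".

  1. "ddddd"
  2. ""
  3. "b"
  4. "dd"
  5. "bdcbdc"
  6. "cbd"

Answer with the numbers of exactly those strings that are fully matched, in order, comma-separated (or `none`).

1, 2, 3, 4, 5

1 → match
2 → match
3 → match
4 → match
5 → match
6 → no match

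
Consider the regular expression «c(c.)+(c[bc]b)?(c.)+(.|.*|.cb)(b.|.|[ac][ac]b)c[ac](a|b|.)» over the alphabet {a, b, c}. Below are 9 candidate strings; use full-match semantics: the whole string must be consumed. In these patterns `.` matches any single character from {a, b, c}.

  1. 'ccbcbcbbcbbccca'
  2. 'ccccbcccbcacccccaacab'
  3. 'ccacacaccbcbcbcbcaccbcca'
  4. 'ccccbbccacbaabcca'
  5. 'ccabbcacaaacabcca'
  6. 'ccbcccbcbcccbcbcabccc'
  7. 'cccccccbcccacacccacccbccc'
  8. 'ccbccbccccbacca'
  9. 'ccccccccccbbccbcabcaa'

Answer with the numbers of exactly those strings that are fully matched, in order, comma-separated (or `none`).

1 → match
2 → match
3 → match
4 → match
5 → no match
6 → match
7 → match
8 → match
9 → match

1, 2, 3, 4, 6, 7, 8, 9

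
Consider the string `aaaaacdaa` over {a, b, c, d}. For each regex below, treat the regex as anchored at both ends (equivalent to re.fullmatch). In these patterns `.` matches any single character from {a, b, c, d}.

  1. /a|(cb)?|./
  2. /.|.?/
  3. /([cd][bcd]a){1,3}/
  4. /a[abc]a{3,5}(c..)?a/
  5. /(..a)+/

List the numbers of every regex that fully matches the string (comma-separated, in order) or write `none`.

1 → no match
2 → no match
3 → no match
4 → match
5 → no match

4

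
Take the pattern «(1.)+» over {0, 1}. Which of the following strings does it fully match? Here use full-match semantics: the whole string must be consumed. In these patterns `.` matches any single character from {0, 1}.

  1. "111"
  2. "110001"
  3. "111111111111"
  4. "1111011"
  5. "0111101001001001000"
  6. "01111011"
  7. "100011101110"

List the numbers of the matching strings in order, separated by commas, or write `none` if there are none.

1 → no match
2 → no match
3 → match
4 → no match
5 → no match — must start with "1"
6 → no match — must start with "1"
7 → no match

3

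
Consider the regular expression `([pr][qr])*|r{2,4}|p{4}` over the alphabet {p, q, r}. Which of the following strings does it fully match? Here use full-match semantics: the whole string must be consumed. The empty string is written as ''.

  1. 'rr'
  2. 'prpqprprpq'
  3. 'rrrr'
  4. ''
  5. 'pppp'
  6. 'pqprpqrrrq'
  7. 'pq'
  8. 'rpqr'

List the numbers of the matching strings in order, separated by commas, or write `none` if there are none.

1, 2, 3, 4, 5, 6, 7

1. 'rr' → match
2. 'prpqprprpq' → match
3. 'rrrr' → match
4. '' → match
5. 'pppp' → match
6. 'pqprpqrrrq' → match
7. 'pq' → match
8. 'rpqr' → no match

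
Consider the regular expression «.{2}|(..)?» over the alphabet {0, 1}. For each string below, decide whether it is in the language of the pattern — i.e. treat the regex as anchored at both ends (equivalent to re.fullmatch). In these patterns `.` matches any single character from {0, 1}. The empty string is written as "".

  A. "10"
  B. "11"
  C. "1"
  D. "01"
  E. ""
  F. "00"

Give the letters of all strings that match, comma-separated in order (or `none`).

A. "10" → match
B. "11" → match
C. "1" → no match
D. "01" → match
E. "" → match
F. "00" → match

A, B, D, E, F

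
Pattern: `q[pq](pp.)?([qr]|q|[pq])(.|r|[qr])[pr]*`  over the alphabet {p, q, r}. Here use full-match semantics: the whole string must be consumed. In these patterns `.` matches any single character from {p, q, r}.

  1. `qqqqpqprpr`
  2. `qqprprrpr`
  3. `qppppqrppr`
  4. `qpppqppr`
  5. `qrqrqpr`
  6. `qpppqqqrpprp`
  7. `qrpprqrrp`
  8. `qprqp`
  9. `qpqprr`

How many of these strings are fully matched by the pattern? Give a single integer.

6

1 → no match
2 → match
3 → match
4 → match
5 → no match
6 → match
7 → no match
8 → match
9 → match
Total matched: 6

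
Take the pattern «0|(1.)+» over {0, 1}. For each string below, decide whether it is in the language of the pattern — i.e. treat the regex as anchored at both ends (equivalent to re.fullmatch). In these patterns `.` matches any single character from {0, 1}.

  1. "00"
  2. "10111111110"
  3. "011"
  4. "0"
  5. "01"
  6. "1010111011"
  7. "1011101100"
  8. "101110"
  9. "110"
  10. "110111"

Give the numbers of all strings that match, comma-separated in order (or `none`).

1 → no match
2 → no match
3 → no match
4 → match
5 → no match
6 → match
7 → no match
8 → match
9 → no match
10 → no match

4, 6, 8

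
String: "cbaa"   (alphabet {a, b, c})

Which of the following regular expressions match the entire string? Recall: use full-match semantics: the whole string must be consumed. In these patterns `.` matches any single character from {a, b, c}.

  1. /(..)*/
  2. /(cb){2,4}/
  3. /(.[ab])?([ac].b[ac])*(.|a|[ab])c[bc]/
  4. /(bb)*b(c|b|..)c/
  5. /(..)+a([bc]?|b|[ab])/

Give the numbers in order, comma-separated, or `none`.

1 → match
2 → no match — must end with "cb"
3 → no match
4 → no match — must end with "c"
5 → match

1, 5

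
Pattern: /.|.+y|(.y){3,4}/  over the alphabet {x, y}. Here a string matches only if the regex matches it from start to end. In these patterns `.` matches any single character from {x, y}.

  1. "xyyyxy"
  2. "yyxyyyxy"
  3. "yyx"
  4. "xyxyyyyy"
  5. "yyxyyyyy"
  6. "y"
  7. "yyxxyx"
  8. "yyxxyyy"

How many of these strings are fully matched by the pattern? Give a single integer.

6

1 → match
2 → match
3 → no match
4 → match
5 → match
6 → match
7 → no match
8 → match
Total matched: 6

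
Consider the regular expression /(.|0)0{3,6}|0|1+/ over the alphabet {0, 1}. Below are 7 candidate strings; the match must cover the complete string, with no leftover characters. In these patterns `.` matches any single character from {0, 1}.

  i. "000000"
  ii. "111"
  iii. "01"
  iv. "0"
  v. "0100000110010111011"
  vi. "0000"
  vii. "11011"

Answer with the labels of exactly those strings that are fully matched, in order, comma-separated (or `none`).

i, ii, iv, vi

i → match
ii → match
iii → no match
iv → match
v → no match
vi → match
vii → no match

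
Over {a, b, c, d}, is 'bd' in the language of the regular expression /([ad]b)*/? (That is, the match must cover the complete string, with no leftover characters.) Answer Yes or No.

No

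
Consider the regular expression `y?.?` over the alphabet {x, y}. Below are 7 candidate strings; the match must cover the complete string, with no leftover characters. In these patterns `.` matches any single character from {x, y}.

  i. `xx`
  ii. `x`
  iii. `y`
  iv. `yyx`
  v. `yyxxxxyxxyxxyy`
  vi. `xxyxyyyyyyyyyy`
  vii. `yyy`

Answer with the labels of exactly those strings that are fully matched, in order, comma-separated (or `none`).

ii, iii

i → no match
ii → match
iii → match
iv → no match
v → no match
vi → no match
vii → no match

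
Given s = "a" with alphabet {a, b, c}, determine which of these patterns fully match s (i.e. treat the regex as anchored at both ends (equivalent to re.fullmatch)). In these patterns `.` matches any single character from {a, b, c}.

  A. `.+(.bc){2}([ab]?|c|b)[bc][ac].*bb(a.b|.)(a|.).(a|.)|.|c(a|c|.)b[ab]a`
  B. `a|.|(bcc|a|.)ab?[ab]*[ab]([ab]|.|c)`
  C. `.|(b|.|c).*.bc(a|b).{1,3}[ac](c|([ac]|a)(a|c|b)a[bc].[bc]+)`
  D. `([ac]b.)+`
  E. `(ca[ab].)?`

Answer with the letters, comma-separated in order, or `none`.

A, B, C

A → match
B → match
C → match
D → no match
E → no match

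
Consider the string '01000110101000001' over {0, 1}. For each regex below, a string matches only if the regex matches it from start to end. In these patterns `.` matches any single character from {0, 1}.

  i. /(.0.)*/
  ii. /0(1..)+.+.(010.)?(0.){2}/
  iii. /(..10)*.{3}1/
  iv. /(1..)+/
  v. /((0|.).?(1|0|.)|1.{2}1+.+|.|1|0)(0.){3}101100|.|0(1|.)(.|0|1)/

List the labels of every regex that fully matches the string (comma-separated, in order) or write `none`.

i → no match
ii → match
iii → no match
iv → no match — must start with '1'
v → no match

ii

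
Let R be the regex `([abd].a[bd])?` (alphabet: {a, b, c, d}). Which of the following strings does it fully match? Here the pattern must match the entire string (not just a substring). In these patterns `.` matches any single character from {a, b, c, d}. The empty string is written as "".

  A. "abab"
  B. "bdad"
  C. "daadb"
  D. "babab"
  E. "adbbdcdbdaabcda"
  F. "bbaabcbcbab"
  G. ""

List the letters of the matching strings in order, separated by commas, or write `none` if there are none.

A, B, G

A → match
B → match
C → no match
D → no match
E → no match
F → no match
G → match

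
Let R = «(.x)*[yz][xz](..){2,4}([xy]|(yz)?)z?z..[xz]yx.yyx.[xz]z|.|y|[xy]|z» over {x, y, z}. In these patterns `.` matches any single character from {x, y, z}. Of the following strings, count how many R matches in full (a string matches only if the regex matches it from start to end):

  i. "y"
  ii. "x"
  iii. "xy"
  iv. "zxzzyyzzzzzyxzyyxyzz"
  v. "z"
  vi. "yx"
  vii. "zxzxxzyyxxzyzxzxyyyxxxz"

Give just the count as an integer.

4

i. "y" → match
ii. "x" → match
iii. "xy" → no match
iv → match
v. "z" → match
vi. "yx" → no match
vii → no match
Total matched: 4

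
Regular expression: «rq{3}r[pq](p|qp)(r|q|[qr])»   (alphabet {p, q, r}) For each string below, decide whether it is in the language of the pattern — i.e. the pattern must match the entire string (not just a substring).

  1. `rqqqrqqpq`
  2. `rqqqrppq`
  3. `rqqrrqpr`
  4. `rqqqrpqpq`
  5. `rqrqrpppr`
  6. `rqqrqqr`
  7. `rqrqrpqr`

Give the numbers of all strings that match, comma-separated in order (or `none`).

1, 2, 4

1 → match
2 → match
3 → no match
4 → match
5 → no match
6 → no match
7 → no match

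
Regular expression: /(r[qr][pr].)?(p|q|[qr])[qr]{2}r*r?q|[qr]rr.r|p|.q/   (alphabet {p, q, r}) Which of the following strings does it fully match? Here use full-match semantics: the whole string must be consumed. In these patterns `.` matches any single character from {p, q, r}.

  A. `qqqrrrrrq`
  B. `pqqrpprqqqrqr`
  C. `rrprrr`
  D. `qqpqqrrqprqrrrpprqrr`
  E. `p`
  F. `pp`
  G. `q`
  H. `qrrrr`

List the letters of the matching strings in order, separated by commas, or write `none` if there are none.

A → match
B → no match
C → no match
D → no match
E → match
F → no match
G → no match
H → match

A, E, H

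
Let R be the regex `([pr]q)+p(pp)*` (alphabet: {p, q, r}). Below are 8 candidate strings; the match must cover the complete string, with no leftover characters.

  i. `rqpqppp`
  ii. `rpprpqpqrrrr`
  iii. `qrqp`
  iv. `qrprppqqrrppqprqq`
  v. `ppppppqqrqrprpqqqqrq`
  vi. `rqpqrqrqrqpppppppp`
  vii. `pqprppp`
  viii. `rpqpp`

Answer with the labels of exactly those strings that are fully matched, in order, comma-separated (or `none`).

i. `rqpqppp` → match
ii. `rpprpqpqrrrr` → no match
iii. `qrqp` → no match
iv → no match
v → no match
vi → no match
vii. `pqprppp` → no match
viii. `rpqpp` → no match

i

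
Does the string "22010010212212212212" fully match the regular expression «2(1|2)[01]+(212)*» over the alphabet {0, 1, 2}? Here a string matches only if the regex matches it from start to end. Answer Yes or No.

Yes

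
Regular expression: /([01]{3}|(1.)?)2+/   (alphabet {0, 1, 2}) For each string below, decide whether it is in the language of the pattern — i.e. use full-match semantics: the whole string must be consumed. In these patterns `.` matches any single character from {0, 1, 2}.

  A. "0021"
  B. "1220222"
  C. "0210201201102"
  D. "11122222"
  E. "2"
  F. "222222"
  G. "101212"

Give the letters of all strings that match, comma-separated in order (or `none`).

A → no match — must end with "2"
B → no match
C → no match
D → match
E → match
F → match
G → no match

D, E, F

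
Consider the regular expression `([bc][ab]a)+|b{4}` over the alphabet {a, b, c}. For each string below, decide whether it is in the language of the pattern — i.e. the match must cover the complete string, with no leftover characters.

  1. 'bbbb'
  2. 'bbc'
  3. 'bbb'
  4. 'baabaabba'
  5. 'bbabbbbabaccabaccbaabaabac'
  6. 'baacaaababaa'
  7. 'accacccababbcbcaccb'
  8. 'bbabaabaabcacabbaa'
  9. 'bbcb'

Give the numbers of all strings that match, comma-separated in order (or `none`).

1, 4

1. 'bbbb' → match
2. 'bbc' → no match
3. 'bbb' → no match
4. 'baabaabba' → match
5 → no match
6. 'baacaaababaa' → no match
7 → no match
8 → no match
9. 'bbcb' → no match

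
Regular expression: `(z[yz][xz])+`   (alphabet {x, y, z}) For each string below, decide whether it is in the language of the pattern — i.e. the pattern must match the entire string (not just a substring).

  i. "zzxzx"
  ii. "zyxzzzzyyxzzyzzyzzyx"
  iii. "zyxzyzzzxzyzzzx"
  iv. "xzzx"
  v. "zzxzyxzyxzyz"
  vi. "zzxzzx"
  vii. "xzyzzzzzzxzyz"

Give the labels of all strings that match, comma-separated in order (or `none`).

i → no match
ii → no match
iii → match
iv → no match — must start with "z"
v → match
vi → match
vii → no match — must start with "z"

iii, v, vi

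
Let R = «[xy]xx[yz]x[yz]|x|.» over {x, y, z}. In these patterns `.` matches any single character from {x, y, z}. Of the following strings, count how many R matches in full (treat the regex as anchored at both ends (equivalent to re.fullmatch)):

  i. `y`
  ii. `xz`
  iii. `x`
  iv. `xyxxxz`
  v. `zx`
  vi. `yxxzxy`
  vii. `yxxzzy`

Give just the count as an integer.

i. `y` → match
ii. `xz` → no match
iii. `x` → match
iv. `xyxxxz` → no match
v. `zx` → no match
vi. `yxxzxy` → match
vii. `yxxzzy` → no match
Total matched: 3

3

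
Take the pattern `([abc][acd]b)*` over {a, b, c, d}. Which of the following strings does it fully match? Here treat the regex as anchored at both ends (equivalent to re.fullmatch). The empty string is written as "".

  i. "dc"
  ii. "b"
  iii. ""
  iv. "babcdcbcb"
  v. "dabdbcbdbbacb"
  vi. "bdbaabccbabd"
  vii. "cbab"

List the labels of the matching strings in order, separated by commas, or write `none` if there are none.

i → no match
ii → no match
iii → match
iv → no match
v → no match
vi → no match
vii → no match

iii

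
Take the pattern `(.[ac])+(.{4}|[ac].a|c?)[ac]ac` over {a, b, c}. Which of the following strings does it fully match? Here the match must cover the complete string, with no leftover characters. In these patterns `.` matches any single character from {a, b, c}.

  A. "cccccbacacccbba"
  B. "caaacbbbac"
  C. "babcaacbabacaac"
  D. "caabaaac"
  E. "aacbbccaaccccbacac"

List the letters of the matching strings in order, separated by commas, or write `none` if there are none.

A → no match — must end with "ac"
B → no match
C → no match
D → match
E → no match

D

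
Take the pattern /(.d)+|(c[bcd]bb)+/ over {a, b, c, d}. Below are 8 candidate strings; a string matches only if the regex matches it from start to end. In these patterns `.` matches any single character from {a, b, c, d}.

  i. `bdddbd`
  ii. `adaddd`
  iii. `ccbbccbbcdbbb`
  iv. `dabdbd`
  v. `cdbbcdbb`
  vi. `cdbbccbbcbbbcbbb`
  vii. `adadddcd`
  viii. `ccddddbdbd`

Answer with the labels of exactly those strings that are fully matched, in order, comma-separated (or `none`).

i → match
ii → match
iii → no match
iv → no match
v → match
vi → match
vii → match
viii → no match

i, ii, v, vi, vii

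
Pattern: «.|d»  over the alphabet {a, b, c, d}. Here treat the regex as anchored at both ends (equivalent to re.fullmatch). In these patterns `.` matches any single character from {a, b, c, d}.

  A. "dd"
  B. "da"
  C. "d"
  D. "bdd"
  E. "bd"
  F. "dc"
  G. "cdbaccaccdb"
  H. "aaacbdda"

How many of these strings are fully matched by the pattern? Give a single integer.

A. "dd" → no match
B. "da" → no match
C. "d" → match
D. "bdd" → no match
E. "bd" → no match
F. "dc" → no match
G. "cdbaccaccdb" → no match
H. "aaacbdda" → no match
Total matched: 1

1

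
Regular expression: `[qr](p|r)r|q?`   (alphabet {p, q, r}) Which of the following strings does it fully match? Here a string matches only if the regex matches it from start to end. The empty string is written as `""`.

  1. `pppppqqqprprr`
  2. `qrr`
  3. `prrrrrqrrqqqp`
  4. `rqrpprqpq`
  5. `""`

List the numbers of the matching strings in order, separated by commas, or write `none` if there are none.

1 → no match
2. `qrr` → match
3 → no match
4. `rqrpprqpq` → no match
5. `""` → match

2, 5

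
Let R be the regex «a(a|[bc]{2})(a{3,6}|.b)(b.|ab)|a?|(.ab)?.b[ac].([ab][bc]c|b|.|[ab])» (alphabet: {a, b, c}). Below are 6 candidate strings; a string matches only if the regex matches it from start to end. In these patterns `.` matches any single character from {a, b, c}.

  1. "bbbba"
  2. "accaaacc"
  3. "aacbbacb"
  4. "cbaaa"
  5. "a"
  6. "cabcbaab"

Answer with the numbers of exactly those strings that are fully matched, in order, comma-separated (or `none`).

1 → no match
2 → no match
3 → no match
4 → match
5 → match
6 → match

4, 5, 6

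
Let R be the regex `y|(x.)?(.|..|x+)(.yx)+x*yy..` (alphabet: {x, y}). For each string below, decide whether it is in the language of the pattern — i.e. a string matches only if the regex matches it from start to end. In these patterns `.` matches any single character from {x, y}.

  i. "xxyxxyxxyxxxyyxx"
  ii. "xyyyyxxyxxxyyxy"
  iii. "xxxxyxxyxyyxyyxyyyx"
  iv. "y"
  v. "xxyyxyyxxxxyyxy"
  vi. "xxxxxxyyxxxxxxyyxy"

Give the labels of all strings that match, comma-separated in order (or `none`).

i, ii, iii, iv, v, vi

i → match
ii → match
iii → match
iv. "y" → match
v → match
vi → match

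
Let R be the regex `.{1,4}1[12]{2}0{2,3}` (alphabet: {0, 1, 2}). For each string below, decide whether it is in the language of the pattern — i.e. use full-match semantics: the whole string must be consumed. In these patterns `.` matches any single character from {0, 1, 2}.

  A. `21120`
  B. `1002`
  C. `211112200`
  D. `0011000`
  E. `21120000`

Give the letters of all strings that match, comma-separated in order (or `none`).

A. `21120` → no match
B. `1002` → no match — must end with `0`
C. `211112200` → match
D. `0011000` → no match
E. `21120000` → no match

C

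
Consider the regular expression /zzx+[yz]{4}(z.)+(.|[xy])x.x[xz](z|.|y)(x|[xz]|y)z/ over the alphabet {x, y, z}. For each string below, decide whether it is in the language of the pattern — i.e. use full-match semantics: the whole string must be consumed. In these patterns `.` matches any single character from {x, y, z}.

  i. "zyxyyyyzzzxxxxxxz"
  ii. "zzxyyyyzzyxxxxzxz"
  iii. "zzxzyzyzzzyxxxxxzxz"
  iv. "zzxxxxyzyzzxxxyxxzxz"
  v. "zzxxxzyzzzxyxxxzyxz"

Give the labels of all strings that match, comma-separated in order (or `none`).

ii, iii, iv, v

i → no match — must start with "zzx"
ii → match
iii → match
iv → match
v → match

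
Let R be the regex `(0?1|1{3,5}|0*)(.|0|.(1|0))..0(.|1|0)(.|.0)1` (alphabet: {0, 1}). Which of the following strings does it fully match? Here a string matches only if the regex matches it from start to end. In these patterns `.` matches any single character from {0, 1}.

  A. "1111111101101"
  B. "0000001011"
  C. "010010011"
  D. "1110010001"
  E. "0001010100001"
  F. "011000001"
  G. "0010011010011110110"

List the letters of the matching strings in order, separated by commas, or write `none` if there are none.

A, C, D, F

A → match
B. "0000001011" → no match
C. "010010011" → match
D. "1110010001" → match
E → no match
F. "011000001" → match
G → no match — must end with "1"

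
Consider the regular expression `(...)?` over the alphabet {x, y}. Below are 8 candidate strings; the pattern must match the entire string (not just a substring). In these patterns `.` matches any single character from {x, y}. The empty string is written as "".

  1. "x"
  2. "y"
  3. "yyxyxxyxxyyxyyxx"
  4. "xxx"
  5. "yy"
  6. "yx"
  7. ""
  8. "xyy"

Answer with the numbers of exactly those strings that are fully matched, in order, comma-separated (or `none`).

4, 7, 8

1 → no match
2 → no match
3 → no match
4 → match
5 → no match
6 → no match
7 → match
8 → match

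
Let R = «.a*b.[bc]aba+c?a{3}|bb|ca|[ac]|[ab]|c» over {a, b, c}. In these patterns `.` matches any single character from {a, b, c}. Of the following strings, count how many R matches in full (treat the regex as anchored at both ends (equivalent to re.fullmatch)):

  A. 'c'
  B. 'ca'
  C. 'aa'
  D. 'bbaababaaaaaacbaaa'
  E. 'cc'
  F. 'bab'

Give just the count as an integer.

2

A. 'c' → match
B. 'ca' → match
C. 'aa' → no match
D → no match
E. 'cc' → no match
F. 'bab' → no match
Total matched: 2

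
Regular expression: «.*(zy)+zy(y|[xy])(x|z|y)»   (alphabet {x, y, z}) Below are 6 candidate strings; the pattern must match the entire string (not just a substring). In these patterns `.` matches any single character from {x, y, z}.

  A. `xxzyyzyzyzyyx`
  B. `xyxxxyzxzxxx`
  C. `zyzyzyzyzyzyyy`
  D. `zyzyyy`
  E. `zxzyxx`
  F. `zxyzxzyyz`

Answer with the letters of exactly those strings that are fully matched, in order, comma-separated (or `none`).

A → match
B → no match
C → match
D → match
E → no match
F → no match

A, C, D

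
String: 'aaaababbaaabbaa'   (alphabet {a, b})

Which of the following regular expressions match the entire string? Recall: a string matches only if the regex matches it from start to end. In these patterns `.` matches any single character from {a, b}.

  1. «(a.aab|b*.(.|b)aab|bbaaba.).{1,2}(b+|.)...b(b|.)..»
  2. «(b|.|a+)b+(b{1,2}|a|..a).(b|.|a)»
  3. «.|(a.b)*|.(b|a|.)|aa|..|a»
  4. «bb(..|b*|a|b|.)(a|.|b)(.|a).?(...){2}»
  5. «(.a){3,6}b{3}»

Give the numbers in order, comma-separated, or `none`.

1

1 → match
2 → no match
3 → no match
4 → no match — must start with 'bb'
5 → no match — must end with 'b'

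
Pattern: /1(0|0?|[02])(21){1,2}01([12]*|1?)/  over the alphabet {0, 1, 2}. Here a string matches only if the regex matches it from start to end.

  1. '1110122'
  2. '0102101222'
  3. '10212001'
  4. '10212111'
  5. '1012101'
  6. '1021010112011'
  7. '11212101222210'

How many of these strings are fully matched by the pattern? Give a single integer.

0

1 → no match
2 → no match — must start with '1'
3 → no match
4 → no match
5 → no match
6 → no match
7 → no match
Total matched: 0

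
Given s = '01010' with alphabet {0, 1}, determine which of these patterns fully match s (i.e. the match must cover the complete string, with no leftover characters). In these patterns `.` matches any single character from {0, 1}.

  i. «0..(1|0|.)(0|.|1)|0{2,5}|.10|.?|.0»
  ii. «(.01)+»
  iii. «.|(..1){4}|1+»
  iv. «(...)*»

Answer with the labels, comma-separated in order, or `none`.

i

i → match
ii → no match — must end with '01'
iii → no match
iv → no match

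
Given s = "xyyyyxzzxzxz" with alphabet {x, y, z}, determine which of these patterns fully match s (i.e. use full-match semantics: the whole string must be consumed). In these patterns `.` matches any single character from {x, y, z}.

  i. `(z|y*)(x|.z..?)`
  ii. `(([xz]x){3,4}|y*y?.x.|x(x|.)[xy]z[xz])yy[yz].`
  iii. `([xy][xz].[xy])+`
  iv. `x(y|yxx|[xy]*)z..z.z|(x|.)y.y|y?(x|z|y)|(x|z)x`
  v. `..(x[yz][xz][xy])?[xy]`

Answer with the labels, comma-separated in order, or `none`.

i → no match
ii → no match
iii → no match
iv → match
v → no match

iv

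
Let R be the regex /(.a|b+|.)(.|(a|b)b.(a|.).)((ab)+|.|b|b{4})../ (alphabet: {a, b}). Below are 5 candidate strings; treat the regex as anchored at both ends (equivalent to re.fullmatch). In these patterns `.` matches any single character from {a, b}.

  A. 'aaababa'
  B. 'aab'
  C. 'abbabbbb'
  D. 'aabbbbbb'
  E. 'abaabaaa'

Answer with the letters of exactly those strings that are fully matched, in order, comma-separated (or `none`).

D

A → no match
B → no match
C → no match
D → match
E → no match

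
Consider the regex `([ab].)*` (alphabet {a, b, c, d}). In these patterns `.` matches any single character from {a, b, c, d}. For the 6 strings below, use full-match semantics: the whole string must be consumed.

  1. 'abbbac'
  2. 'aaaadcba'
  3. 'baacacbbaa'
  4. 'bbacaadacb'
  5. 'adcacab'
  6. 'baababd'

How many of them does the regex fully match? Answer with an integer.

2

1 → match
2 → no match
3 → match
4 → no match
5 → no match
6 → no match
Total matched: 2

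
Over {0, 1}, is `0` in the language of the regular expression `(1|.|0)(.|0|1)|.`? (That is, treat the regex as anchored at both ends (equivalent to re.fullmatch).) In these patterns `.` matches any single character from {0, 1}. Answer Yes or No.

Yes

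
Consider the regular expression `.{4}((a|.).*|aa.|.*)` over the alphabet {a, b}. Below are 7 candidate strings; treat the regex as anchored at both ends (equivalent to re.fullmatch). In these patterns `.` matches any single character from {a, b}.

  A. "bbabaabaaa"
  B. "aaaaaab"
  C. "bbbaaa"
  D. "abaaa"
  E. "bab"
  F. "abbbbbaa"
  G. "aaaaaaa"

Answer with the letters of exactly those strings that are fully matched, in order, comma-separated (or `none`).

A → match
B → match
C → match
D → match
E → no match
F → match
G → match

A, B, C, D, F, G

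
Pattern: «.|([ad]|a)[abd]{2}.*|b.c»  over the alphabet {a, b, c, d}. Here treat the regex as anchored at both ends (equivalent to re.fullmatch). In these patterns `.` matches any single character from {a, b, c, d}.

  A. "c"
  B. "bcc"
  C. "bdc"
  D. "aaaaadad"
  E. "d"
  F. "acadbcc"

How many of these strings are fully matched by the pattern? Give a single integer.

5

A → match
B → match
C → match
D → match
E → match
F → no match
Total matched: 5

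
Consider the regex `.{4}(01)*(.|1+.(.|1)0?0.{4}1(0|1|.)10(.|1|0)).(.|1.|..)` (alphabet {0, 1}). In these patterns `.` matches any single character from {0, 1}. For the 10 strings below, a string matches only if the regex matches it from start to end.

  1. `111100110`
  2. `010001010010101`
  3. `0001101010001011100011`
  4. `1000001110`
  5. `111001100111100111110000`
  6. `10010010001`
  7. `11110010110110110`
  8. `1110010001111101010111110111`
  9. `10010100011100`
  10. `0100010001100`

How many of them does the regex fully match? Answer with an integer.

0

1 → no match
2 → no match
3 → no match
4 → no match
5 → no match
6 → no match
7 → no match
8 → no match
9 → no match
10 → no match
Total matched: 0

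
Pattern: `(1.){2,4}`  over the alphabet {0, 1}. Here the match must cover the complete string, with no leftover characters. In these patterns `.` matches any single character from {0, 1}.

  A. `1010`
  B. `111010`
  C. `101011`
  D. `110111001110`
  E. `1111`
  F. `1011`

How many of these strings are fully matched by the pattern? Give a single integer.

5

A → match
B → match
C → match
D → no match
E → match
F → match
Total matched: 5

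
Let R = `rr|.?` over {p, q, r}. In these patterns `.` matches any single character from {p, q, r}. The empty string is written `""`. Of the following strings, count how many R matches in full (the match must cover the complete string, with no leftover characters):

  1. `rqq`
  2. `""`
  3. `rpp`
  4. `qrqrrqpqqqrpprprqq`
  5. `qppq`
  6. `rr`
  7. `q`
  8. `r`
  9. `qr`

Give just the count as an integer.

4

1 → no match
2 → match
3 → no match
4 → no match
5 → no match
6 → match
7 → match
8 → match
9 → no match
Total matched: 4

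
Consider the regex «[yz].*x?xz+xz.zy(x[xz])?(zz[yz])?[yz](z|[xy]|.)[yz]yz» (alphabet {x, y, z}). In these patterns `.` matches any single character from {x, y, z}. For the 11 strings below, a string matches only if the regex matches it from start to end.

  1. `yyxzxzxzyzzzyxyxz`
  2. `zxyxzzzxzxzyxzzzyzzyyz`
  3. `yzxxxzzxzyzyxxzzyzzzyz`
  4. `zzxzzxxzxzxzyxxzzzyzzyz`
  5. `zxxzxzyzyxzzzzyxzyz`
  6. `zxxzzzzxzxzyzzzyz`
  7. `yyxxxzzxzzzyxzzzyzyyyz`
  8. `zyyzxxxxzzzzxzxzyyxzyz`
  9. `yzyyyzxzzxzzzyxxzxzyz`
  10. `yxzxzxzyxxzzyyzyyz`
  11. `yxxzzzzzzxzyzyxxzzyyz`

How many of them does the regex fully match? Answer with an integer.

1 → no match — must end with `yz`
2 → match
3 → match
4 → match
5 → match
6 → match
7 → match
8 → match
9 → match
10 → match
11 → match
Total matched: 10

10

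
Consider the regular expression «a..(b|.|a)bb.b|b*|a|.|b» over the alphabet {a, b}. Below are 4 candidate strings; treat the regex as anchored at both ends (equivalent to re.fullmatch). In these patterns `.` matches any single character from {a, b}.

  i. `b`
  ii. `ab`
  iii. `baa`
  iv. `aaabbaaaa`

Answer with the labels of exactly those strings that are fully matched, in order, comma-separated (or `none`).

i

i → match
ii → no match
iii → no match
iv → no match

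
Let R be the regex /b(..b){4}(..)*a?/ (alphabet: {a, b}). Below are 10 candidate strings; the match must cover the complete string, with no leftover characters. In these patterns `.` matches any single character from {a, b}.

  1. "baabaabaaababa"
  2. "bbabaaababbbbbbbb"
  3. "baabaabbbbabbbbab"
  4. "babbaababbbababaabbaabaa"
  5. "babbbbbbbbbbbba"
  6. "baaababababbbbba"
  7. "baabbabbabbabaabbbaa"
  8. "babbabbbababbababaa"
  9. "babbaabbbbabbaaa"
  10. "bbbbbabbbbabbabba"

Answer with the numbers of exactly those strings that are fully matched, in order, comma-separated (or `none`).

3, 4, 5, 7, 8, 9, 10

1 → no match
2 → no match
3 → match
4 → match
5 → match
6 → no match
7 → match
8 → match
9 → match
10 → match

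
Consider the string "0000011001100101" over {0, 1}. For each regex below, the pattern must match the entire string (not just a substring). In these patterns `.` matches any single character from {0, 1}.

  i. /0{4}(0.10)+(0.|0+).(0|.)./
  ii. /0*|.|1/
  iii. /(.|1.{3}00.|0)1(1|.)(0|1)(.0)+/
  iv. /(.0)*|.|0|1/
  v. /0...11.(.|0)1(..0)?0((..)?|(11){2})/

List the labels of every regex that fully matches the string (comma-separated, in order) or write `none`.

i → match
ii → no match
iii → no match — must end with "0"
iv → no match
v → no match

i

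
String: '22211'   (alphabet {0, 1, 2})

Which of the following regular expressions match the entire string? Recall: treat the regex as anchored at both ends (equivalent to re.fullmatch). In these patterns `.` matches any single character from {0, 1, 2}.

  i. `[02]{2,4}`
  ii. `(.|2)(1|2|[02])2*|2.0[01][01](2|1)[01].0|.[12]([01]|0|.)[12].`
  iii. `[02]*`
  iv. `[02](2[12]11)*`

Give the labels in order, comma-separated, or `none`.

ii, iv

i → no match
ii → match
iii → no match
iv → match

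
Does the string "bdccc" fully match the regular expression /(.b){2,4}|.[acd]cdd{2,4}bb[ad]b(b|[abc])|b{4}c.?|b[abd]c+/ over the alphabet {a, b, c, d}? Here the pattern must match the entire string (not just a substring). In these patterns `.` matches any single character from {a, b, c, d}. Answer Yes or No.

Yes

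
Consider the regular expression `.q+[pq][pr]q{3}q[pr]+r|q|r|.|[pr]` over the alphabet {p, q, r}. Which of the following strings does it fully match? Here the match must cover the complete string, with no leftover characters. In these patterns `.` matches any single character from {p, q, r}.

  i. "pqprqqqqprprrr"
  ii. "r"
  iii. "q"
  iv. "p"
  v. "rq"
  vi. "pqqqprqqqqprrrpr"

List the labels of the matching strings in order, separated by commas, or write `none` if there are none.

i, ii, iii, iv, vi

i → match
ii. "r" → match
iii. "q" → match
iv. "p" → match
v. "rq" → no match
vi → match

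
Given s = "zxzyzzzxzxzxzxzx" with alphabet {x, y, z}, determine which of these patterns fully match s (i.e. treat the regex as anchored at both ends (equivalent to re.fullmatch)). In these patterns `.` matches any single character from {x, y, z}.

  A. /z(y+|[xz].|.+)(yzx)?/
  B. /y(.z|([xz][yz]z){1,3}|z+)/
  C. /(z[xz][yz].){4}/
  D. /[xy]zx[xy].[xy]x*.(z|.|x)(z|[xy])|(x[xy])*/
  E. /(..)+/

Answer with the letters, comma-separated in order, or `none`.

A → match
B → no match — must start with "y"
C → match
D → no match
E → match

A, C, E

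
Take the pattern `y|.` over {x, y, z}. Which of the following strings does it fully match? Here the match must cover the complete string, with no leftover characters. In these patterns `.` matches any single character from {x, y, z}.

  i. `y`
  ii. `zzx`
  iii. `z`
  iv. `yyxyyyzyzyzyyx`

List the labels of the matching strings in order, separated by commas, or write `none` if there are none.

i, iii

i → match
ii → no match
iii → match
iv → no match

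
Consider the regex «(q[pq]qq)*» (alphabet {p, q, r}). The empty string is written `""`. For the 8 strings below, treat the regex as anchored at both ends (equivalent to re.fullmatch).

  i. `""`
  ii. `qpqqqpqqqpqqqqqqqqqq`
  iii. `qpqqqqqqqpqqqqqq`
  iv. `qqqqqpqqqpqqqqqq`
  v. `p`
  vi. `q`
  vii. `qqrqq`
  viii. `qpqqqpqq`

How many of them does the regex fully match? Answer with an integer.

5

i → match
ii → match
iii → match
iv → match
v → no match
vi → no match
vii → no match
viii → match
Total matched: 5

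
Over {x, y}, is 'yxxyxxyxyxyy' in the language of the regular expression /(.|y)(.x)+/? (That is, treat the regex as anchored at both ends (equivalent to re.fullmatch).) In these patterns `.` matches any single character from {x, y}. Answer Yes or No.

No

Every match must end with 'x', but 'yxxyxxyxyxyy' does not.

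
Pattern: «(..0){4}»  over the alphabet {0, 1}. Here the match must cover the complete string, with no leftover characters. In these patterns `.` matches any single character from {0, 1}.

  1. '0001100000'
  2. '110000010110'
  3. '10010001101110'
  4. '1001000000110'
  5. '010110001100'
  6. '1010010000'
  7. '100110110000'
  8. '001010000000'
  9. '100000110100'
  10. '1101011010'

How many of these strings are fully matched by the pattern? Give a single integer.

3

1 → no match
2 → match
3 → no match
4 → no match
5 → no match
6 → no match
7 → match
8 → no match
9 → match
10 → no match
Total matched: 3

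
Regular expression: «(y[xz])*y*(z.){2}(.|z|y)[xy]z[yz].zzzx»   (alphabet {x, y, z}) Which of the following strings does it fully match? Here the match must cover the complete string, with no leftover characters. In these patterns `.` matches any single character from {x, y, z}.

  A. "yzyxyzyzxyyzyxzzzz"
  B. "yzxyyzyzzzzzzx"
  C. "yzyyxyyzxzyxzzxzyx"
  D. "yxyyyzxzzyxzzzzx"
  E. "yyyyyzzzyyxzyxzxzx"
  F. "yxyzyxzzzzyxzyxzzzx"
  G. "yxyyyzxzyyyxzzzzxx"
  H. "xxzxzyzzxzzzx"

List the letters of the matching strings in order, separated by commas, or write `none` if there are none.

F

A → no match — must end with "zzzx"
B → no match
C → no match — must end with "zzzx"
D → no match
E → no match — must end with "zzzx"
F → match
G → no match — must end with "zzzx"
H → no match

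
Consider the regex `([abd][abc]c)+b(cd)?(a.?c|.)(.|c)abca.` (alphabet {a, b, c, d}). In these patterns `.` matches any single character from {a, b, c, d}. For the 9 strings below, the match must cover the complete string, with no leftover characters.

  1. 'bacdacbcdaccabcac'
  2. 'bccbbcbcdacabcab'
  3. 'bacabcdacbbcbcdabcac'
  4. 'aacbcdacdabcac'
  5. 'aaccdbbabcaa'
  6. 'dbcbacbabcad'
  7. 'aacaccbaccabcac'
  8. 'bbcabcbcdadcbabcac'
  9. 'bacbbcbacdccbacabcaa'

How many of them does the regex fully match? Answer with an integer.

1 → match
2 → match
3 → match
4 → match
5. 'aaccdbbabcaa' → no match
6. 'dbcbacbabcad' → match
7 → match
8 → match
9 → match
Total matched: 8

8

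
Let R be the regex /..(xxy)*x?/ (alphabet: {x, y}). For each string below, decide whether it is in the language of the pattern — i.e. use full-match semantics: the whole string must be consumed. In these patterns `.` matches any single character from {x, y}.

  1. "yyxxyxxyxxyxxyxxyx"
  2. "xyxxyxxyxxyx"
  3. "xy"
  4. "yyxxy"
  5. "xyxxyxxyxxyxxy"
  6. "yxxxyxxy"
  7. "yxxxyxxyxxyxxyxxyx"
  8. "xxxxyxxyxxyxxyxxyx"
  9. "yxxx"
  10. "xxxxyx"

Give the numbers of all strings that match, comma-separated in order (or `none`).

1 → match
2 → match
3 → match
4 → match
5 → match
6 → match
7 → match
8 → match
9 → no match
10 → match

1, 2, 3, 4, 5, 6, 7, 8, 10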